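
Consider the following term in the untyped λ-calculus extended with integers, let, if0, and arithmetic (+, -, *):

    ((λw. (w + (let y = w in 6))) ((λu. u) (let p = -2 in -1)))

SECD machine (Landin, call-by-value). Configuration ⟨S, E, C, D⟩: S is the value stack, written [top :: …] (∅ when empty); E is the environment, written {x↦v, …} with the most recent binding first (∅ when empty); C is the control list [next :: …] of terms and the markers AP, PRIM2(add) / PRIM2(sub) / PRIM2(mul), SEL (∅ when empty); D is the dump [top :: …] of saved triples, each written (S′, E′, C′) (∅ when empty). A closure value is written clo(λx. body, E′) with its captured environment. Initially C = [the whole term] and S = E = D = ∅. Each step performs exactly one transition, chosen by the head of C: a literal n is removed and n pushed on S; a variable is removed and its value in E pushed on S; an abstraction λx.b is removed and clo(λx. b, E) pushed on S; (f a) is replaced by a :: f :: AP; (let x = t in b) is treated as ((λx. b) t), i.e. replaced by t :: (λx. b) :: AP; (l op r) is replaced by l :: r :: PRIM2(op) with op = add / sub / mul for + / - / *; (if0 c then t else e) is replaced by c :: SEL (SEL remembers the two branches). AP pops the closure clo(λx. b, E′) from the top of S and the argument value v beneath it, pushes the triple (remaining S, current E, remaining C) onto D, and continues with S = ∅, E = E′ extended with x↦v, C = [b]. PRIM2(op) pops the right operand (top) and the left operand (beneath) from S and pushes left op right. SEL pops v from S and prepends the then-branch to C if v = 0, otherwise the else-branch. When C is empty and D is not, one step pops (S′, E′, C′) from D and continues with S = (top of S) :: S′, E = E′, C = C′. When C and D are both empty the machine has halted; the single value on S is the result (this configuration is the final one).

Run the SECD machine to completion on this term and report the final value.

t=0: ⟨S=∅; E=∅; C=[((λw. (w + (let y = w in 6))) ((λu. u) (let p = -2 in -1)))]; D=∅⟩
t=1: ⟨S=∅; E=∅; C=[((λu. u) (let p = -2 in -1)) :: (λw. (w + (let y = w in 6))) :: AP]; D=∅⟩
t=2: ⟨S=∅; E=∅; C=[(let p = -2 in -1) :: (λu. u) :: AP :: (λw. (w + (let y = w in 6))) :: AP]; D=∅⟩
t=3: ⟨S=∅; E=∅; C=[-2 :: (λp. -1) :: AP :: (λu. u) :: AP :: (λw. (w + (let y = w in 6))) :: AP]; D=∅⟩
t=4: ⟨S=[-2]; E=∅; C=[(λp. -1) :: AP :: (λu. u) :: AP :: (λw. (w + (let y = w in 6))) :: AP]; D=∅⟩
t=5: ⟨S=[clo(λp. -1, ∅) :: -2]; E=∅; C=[AP :: (λu. u) :: AP :: (λw. (w + (let y = w in 6))) :: AP]; D=∅⟩
t=6: ⟨S=∅; E={p↦-2}; C=[-1]; D=[(∅, ∅, [(λu. u) :: AP :: (λw. (w + (let y = w in 6))) :: AP])]⟩
t=7: ⟨S=[-1]; E={p↦-2}; C=∅; D=[(∅, ∅, [(λu. u) :: AP :: (λw. (w + (let y = w in 6))) :: AP])]⟩
t=8: ⟨S=[-1]; E=∅; C=[(λu. u) :: AP :: (λw. (w + (let y = w in 6))) :: AP]; D=∅⟩
t=9: ⟨S=[clo(λu. u, ∅) :: -1]; E=∅; C=[AP :: (λw. (w + (let y = w in 6))) :: AP]; D=∅⟩
t=10: ⟨S=∅; E={u↦-1}; C=[u]; D=[(∅, ∅, [(λw. (w + (let y = w in 6))) :: AP])]⟩
t=11: ⟨S=[-1]; E={u↦-1}; C=∅; D=[(∅, ∅, [(λw. (w + (let y = w in 6))) :: AP])]⟩
t=12: ⟨S=[-1]; E=∅; C=[(λw. (w + (let y = w in 6))) :: AP]; D=∅⟩
t=13: ⟨S=[clo(λw. (w + (let y = w in 6)), ∅) :: -1]; E=∅; C=[AP]; D=∅⟩
t=14: ⟨S=∅; E={w↦-1}; C=[(w + (let y = w in 6))]; D=[(∅, ∅, ∅)]⟩
t=15: ⟨S=∅; E={w↦-1}; C=[w :: (let y = w in 6) :: PRIM2(add)]; D=[(∅, ∅, ∅)]⟩
t=16: ⟨S=[-1]; E={w↦-1}; C=[(let y = w in 6) :: PRIM2(add)]; D=[(∅, ∅, ∅)]⟩
t=17: ⟨S=[-1]; E={w↦-1}; C=[w :: (λy. 6) :: AP :: PRIM2(add)]; D=[(∅, ∅, ∅)]⟩
t=18: ⟨S=[-1 :: -1]; E={w↦-1}; C=[(λy. 6) :: AP :: PRIM2(add)]; D=[(∅, ∅, ∅)]⟩
t=19: ⟨S=[clo(λy. 6, {w↦-1}) :: -1 :: -1]; E={w↦-1}; C=[AP :: PRIM2(add)]; D=[(∅, ∅, ∅)]⟩
t=20: ⟨S=∅; E={y↦-1, w↦-1}; C=[6]; D=[([-1], {w↦-1}, [PRIM2(add)]) :: (∅, ∅, ∅)]⟩
t=21: ⟨S=[6]; E={y↦-1, w↦-1}; C=∅; D=[([-1], {w↦-1}, [PRIM2(add)]) :: (∅, ∅, ∅)]⟩
t=22: ⟨S=[6 :: -1]; E={w↦-1}; C=[PRIM2(add)]; D=[(∅, ∅, ∅)]⟩
t=23: ⟨S=[5]; E={w↦-1}; C=∅; D=[(∅, ∅, ∅)]⟩
t=24: ⟨S=[5]; E=∅; C=∅; D=∅⟩
→ final value 5

Answer: 5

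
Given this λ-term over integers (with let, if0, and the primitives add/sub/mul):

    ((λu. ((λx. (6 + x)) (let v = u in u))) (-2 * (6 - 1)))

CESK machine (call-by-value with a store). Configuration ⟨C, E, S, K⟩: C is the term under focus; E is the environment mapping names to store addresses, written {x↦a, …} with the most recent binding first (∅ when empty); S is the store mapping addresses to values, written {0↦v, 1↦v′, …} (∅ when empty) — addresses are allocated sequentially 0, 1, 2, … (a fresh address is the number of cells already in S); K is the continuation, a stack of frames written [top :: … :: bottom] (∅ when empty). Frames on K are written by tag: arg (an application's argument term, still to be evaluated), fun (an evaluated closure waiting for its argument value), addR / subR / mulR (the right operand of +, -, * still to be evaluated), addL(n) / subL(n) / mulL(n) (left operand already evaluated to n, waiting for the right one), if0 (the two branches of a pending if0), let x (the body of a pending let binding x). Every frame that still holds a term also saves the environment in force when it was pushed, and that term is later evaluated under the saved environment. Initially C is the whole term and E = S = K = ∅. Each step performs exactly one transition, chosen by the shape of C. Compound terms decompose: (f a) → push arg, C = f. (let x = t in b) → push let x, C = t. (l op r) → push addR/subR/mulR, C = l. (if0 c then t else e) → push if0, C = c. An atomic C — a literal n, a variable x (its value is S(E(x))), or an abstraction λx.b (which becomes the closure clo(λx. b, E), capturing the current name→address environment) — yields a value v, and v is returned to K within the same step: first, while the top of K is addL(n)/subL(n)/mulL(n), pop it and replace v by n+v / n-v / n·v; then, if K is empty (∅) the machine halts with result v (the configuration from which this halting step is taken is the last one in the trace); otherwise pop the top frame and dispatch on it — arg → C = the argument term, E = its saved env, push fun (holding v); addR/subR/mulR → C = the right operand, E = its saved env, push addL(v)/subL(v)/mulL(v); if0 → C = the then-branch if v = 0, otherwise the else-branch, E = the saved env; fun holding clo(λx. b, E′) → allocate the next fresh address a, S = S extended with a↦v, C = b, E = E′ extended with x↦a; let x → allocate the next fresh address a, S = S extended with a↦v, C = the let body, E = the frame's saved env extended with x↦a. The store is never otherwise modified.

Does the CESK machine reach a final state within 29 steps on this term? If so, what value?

Answer: -4

Derivation:
t=0: <C=((λu. ((λx. (6 + x)) (let v = u in u))) (-2 * (6 - 1))), E=∅, S=∅, K=∅>
t=1: <C=(λu. ((λx. (6 + x)) (let v = u in u))), E=∅, S=∅, K=[arg]>
t=2: <C=(-2 * (6 - 1)), E=∅, S=∅, K=[fun]>
t=3: <C=-2, E=∅, S=∅, K=[mulR :: fun]>
t=4: <C=(6 - 1), E=∅, S=∅, K=[mulL(-2) :: fun]>
t=5: <C=6, E=∅, S=∅, K=[subR :: mulL(-2) :: fun]>
t=6: <C=1, E=∅, S=∅, K=[subL(6) :: mulL(-2) :: fun]>
t=7: <C=((λx. (6 + x)) (let v = u in u)), E={u↦0}, S={0↦-10}, K=∅>
t=8: <C=(λx. (6 + x)), E={u↦0}, S={0↦-10}, K=[arg]>
t=9: <C=(let v = u in u), E={u↦0}, S={0↦-10}, K=[fun]>
t=10: <C=u, E={u↦0}, S={0↦-10}, K=[let v :: fun]>
t=11: <C=u, E={v↦1, u↦0}, S={0↦-10, 1↦-10}, K=[fun]>
t=12: <C=(6 + x), E={x↦2, u↦0}, S={0↦-10, 1↦-10, 2↦-10}, K=∅>
t=13: <C=6, E={x↦2, u↦0}, S={0↦-10, 1↦-10, 2↦-10}, K=[addR]>
t=14: <C=x, E={x↦2, u↦0}, S={0↦-10, 1↦-10, 2↦-10}, K=[addL(6)]>
→ final value -4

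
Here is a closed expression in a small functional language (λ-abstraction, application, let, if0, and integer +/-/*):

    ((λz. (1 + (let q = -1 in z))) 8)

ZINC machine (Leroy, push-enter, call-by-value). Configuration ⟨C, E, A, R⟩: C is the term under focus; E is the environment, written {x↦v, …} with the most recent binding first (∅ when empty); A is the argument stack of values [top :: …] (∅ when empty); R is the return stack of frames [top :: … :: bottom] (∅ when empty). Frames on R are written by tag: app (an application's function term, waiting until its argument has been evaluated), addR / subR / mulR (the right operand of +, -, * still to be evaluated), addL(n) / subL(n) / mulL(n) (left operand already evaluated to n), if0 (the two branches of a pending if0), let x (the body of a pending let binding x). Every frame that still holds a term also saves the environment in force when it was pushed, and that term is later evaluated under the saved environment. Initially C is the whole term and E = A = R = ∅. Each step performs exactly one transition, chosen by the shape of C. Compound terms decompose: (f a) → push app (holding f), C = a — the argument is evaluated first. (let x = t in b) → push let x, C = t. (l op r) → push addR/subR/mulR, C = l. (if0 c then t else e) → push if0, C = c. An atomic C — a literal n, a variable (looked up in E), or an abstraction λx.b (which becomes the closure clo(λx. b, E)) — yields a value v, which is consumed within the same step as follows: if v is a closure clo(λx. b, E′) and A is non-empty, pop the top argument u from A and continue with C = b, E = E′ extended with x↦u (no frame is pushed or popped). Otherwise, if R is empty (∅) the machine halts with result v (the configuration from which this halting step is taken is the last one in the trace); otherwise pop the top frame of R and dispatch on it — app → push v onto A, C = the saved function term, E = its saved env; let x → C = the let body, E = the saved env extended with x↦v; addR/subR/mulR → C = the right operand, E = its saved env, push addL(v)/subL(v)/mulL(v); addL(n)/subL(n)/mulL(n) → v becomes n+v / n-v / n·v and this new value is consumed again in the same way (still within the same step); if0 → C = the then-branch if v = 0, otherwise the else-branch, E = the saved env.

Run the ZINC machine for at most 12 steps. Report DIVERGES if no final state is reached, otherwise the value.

t=0: <C=((λz. (1 + (let q = -1 in z))) 8), E=∅, A=∅, R=∅>
t=1: <C=8, E=∅, A=∅, R=[app]>
t=2: <C=(λz. (1 + (let q = -1 in z))), E=∅, A=[8], R=∅>
t=3: <C=(1 + (let q = -1 in z)), E={z↦8}, A=∅, R=∅>
t=4: <C=1, E={z↦8}, A=∅, R=[addR]>
t=5: <C=(let q = -1 in z), E={z↦8}, A=∅, R=[addL(1)]>
t=6: <C=-1, E={z↦8}, A=∅, R=[let q :: addL(1)]>
t=7: <C=z, E={q↦-1, z↦8}, A=∅, R=[addL(1)]>
→ final value 9

Answer: 9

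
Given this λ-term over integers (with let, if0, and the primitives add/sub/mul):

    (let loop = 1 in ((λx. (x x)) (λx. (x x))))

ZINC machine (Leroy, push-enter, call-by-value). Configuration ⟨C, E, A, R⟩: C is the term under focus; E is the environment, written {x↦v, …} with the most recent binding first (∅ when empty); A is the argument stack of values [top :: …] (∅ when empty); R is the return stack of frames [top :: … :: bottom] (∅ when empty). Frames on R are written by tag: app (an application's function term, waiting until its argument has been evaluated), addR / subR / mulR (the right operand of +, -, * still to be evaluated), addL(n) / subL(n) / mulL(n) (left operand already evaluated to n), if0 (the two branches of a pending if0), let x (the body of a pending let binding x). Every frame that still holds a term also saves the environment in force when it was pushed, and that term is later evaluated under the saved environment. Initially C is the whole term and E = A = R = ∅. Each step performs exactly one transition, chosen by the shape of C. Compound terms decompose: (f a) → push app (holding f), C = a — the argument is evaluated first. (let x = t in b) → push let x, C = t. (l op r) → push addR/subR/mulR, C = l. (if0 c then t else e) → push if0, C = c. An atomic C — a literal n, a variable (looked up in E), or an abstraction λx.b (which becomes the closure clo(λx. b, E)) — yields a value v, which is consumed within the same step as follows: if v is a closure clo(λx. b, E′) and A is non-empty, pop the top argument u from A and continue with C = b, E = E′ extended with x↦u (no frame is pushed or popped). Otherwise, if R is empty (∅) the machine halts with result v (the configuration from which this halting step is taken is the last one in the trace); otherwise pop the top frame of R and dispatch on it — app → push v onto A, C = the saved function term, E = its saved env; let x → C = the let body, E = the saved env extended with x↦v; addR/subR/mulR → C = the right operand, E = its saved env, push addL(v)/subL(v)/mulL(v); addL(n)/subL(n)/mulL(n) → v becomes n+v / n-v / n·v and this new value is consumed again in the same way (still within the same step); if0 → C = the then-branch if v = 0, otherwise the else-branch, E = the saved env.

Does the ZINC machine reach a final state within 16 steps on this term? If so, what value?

0. ⟨C=(let loop = 1 in ((λx. (x x)) (λx. (x x)))); E=∅; A=∅; R=∅⟩
1. ⟨C=1; E=∅; A=∅; R=[let loop]⟩
2. ⟨C=((λx. (x x)) (λx. (x x))); E={loop↦1}; A=∅; R=∅⟩
3. ⟨C=(λx. (x x)); E={loop↦1}; A=∅; R=[app]⟩
4. ⟨C=(λx. (x x)); E={loop↦1}; A=[clo(λx. (x x), {loop↦1})]; R=∅⟩
5. ⟨C=(x x); E={x↦clo(λx. (x x), {loop↦1}), loop↦1}; A=∅; R=∅⟩
6. ⟨C=x; E={x↦clo(λx. (x x), {loop↦1}), loop↦1}; A=∅; R=[app]⟩
7. ⟨C=x; E={x↦clo(λx. (x x), {loop↦1}), loop↦1}; A=[clo(λx. (x x), {loop↦1})]; R=∅⟩
… configuration repeats with period 3 (steps 5–7 recur indefinitely) …

Answer: DIVERGES (no final state within 16 steps)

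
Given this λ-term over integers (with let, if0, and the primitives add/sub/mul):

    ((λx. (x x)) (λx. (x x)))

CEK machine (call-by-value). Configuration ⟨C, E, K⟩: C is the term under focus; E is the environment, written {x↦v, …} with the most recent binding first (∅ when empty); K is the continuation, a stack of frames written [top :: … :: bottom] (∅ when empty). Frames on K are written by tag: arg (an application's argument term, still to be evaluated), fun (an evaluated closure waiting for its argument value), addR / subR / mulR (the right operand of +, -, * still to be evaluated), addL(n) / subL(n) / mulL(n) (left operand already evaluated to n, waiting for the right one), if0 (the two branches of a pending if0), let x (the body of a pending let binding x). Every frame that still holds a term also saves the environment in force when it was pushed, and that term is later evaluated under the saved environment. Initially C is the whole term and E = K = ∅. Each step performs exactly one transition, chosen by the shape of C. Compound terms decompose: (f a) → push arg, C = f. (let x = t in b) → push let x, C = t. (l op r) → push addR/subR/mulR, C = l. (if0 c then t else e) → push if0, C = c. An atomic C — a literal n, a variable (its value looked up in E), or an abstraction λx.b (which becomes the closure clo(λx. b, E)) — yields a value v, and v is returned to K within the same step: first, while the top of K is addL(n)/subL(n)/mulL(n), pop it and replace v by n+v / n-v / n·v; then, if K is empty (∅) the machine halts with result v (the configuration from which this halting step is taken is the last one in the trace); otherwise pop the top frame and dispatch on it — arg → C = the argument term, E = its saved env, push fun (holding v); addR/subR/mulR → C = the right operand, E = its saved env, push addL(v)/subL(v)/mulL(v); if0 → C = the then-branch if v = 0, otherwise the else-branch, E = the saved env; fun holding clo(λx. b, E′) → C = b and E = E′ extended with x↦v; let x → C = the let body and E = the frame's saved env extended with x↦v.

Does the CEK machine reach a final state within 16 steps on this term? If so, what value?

Answer: DIVERGES (no final state within 16 steps)

Machine steps:
t=0: [C=((λx. (x x)) (λx. (x x))) | E=∅ | K=∅]
t=1: [C=(λx. (x x)) | E=∅ | K=[arg]]
t=2: [C=(λx. (x x)) | E=∅ | K=[fun]]
t=3: [C=(x x) | E={x↦clo(λx. (x x), ∅)} | K=∅]
t=4: [C=x | E={x↦clo(λx. (x x), ∅)} | K=[arg]]
t=5: [C=x | E={x↦clo(λx. (x x), ∅)} | K=[fun]]
… configuration repeats with period 3 (steps 3–5 recur indefinitely) …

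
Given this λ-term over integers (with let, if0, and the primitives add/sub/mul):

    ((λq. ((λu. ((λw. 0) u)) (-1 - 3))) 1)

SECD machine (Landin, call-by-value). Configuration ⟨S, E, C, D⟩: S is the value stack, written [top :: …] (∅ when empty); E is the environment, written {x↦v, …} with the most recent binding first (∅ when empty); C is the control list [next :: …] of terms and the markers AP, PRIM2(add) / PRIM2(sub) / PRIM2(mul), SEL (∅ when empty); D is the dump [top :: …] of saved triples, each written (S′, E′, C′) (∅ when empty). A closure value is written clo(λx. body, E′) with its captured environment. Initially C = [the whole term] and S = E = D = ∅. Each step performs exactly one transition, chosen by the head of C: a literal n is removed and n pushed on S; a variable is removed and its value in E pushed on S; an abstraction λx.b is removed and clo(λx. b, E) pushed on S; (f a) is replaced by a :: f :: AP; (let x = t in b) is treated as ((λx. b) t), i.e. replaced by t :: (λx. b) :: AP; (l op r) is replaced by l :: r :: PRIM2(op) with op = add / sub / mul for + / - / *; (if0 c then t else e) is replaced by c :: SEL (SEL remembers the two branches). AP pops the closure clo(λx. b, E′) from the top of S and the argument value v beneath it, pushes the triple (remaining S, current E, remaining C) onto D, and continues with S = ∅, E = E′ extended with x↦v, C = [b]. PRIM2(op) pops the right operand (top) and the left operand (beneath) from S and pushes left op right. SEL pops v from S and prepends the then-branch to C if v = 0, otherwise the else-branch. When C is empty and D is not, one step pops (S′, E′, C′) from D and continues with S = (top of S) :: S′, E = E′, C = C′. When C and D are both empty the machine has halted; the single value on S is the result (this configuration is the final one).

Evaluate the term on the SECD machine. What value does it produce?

t=0: ⟨S=∅; E=∅; C=[((λq. ((λu. ((λw. 0) u)) (-1 - 3))) 1)]; D=∅⟩
t=1: ⟨S=∅; E=∅; C=[1 :: (λq. ((λu. ((λw. 0) u)) (-1 - 3))) :: AP]; D=∅⟩
t=2: ⟨S=[1]; E=∅; C=[(λq. ((λu. ((λw. 0) u)) (-1 - 3))) :: AP]; D=∅⟩
t=3: ⟨S=[clo(λq. ((λu. ((λw. 0) u)) (-1 - 3)), ∅) :: 1]; E=∅; C=[AP]; D=∅⟩
t=4: ⟨S=∅; E={q↦1}; C=[((λu. ((λw. 0) u)) (-1 - 3))]; D=[(∅, ∅, ∅)]⟩
t=5: ⟨S=∅; E={q↦1}; C=[(-1 - 3) :: (λu. ((λw. 0) u)) :: AP]; D=[(∅, ∅, ∅)]⟩
t=6: ⟨S=∅; E={q↦1}; C=[-1 :: 3 :: PRIM2(sub) :: (λu. ((λw. 0) u)) :: AP]; D=[(∅, ∅, ∅)]⟩
t=7: ⟨S=[-1]; E={q↦1}; C=[3 :: PRIM2(sub) :: (λu. ((λw. 0) u)) :: AP]; D=[(∅, ∅, ∅)]⟩
t=8: ⟨S=[3 :: -1]; E={q↦1}; C=[PRIM2(sub) :: (λu. ((λw. 0) u)) :: AP]; D=[(∅, ∅, ∅)]⟩
t=9: ⟨S=[-4]; E={q↦1}; C=[(λu. ((λw. 0) u)) :: AP]; D=[(∅, ∅, ∅)]⟩
t=10: ⟨S=[clo(λu. ((λw. 0) u), {q↦1}) :: -4]; E={q↦1}; C=[AP]; D=[(∅, ∅, ∅)]⟩
t=11: ⟨S=∅; E={u↦-4, q↦1}; C=[((λw. 0) u)]; D=[(∅, {q↦1}, ∅) :: (∅, ∅, ∅)]⟩
t=12: ⟨S=∅; E={u↦-4, q↦1}; C=[u :: (λw. 0) :: AP]; D=[(∅, {q↦1}, ∅) :: (∅, ∅, ∅)]⟩
t=13: ⟨S=[-4]; E={u↦-4, q↦1}; C=[(λw. 0) :: AP]; D=[(∅, {q↦1}, ∅) :: (∅, ∅, ∅)]⟩
t=14: ⟨S=[clo(λw. 0, {u↦-4, q↦1}) :: -4]; E={u↦-4, q↦1}; C=[AP]; D=[(∅, {q↦1}, ∅) :: (∅, ∅, ∅)]⟩
t=15: ⟨S=∅; E={w↦-4, u↦-4, q↦1}; C=[0]; D=[(∅, {u↦-4, q↦1}, ∅) :: (∅, {q↦1}, ∅) :: (∅, ∅, ∅)]⟩
t=16: ⟨S=[0]; E={w↦-4, u↦-4, q↦1}; C=∅; D=[(∅, {u↦-4, q↦1}, ∅) :: (∅, {q↦1}, ∅) :: (∅, ∅, ∅)]⟩
t=17: ⟨S=[0]; E={u↦-4, q↦1}; C=∅; D=[(∅, {q↦1}, ∅) :: (∅, ∅, ∅)]⟩
t=18: ⟨S=[0]; E={q↦1}; C=∅; D=[(∅, ∅, ∅)]⟩
t=19: ⟨S=[0]; E=∅; C=∅; D=∅⟩
→ final value 0

Answer: 0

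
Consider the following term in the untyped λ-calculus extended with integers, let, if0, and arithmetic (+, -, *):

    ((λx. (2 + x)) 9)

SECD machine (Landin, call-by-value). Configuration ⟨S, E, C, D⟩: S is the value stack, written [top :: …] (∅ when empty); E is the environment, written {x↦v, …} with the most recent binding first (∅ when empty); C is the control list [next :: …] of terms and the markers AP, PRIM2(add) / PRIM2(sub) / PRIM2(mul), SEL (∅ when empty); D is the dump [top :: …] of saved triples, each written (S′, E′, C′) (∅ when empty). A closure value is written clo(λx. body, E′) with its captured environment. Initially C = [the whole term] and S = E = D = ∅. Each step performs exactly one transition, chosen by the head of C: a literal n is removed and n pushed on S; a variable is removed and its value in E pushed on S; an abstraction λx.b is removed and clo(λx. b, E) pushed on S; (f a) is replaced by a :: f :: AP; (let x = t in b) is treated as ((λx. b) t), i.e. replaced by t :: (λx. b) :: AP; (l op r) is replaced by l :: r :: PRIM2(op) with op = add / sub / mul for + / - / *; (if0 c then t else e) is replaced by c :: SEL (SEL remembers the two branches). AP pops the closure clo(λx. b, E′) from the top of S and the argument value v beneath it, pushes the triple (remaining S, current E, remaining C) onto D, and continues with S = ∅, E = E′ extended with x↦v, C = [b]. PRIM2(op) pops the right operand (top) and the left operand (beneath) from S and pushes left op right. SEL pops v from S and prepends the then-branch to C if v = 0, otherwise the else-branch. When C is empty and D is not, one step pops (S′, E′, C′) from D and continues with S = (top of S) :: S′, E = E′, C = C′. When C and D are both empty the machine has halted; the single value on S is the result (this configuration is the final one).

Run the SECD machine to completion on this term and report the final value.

Answer: 11

Derivation:
t=0: <S=∅, E=∅, C=[((λx. (2 + x)) 9)], D=∅>
t=1: <S=∅, E=∅, C=[9 :: (λx. (2 + x)) :: AP], D=∅>
t=2: <S=[9], E=∅, C=[(λx. (2 + x)) :: AP], D=∅>
t=3: <S=[clo(λx. (2 + x), ∅) :: 9], E=∅, C=[AP], D=∅>
t=4: <S=∅, E={x↦9}, C=[(2 + x)], D=[(∅, ∅, ∅)]>
t=5: <S=∅, E={x↦9}, C=[2 :: x :: PRIM2(add)], D=[(∅, ∅, ∅)]>
t=6: <S=[2], E={x↦9}, C=[x :: PRIM2(add)], D=[(∅, ∅, ∅)]>
t=7: <S=[9 :: 2], E={x↦9}, C=[PRIM2(add)], D=[(∅, ∅, ∅)]>
t=8: <S=[11], E={x↦9}, C=∅, D=[(∅, ∅, ∅)]>
t=9: <S=[11], E=∅, C=∅, D=∅>
→ final value 11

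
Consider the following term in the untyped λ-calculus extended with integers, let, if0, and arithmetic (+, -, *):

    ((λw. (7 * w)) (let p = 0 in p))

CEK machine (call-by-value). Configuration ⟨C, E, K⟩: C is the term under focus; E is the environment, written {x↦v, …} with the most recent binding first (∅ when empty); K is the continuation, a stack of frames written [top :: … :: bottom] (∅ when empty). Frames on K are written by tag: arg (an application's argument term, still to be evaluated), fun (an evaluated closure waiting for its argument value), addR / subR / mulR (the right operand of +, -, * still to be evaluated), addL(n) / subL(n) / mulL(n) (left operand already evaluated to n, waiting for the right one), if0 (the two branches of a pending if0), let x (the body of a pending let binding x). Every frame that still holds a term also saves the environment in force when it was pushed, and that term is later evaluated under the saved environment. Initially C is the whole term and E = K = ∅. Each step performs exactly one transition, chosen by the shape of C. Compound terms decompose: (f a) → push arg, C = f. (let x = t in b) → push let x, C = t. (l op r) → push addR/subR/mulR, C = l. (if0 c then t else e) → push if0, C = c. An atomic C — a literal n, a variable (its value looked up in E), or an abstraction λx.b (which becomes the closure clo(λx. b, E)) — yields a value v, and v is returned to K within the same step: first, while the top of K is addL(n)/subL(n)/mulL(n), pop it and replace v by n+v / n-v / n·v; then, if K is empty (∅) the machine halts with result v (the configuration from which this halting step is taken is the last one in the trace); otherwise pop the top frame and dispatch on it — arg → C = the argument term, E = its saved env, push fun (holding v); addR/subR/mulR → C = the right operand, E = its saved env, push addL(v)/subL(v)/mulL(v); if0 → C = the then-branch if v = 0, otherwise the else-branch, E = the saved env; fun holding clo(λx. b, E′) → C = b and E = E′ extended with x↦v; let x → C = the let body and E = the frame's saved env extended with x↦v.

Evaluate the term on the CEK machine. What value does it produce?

t=0: <C=((λw. (7 * w)) (let p = 0 in p)), E=∅, K=∅>
t=1: <C=(λw. (7 * w)), E=∅, K=[arg]>
t=2: <C=(let p = 0 in p), E=∅, K=[fun]>
t=3: <C=0, E=∅, K=[let p :: fun]>
t=4: <C=p, E={p↦0}, K=[fun]>
t=5: <C=(7 * w), E={w↦0}, K=∅>
t=6: <C=7, E={w↦0}, K=[mulR]>
t=7: <C=w, E={w↦0}, K=[mulL(7)]>
→ final value 0

Answer: 0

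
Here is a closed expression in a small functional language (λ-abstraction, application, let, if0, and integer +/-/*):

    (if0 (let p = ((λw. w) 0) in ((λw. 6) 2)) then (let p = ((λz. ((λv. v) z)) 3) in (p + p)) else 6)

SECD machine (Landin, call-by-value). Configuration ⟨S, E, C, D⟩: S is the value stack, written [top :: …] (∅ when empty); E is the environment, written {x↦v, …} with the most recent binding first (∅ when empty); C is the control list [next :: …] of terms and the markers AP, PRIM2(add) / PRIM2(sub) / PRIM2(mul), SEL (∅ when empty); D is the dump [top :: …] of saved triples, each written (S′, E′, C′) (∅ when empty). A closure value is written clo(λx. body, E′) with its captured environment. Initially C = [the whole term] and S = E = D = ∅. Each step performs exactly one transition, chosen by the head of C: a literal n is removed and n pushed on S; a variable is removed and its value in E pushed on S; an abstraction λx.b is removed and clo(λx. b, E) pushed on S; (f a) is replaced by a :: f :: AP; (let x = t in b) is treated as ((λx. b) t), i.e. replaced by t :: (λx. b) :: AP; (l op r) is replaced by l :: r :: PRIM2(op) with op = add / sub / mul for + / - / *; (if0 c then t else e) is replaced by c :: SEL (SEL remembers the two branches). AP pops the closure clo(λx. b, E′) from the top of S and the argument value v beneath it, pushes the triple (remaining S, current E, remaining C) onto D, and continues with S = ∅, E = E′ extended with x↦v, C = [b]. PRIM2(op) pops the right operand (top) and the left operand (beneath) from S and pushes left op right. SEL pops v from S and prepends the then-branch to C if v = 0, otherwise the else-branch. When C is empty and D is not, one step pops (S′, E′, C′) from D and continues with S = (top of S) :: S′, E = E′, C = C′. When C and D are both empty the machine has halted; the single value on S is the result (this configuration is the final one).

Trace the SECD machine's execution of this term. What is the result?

t=0: ⟨S=∅; E=∅; C=[(if0 (let p = ((λw. w) 0) in ((λw. 6) 2)) then (let p = ((λz. ((λv. v) z)) 3) in (p + p)) else 6)]; D=∅⟩
t=1: ⟨S=∅; E=∅; C=[(let p = ((λw. w) 0) in ((λw. 6) 2)) :: SEL]; D=∅⟩
t=2: ⟨S=∅; E=∅; C=[((λw. w) 0) :: (λp. ((λw. 6) 2)) :: AP :: SEL]; D=∅⟩
t=3: ⟨S=∅; E=∅; C=[0 :: (λw. w) :: AP :: (λp. ((λw. 6) 2)) :: AP :: SEL]; D=∅⟩
t=4: ⟨S=[0]; E=∅; C=[(λw. w) :: AP :: (λp. ((λw. 6) 2)) :: AP :: SEL]; D=∅⟩
t=5: ⟨S=[clo(λw. w, ∅) :: 0]; E=∅; C=[AP :: (λp. ((λw. 6) 2)) :: AP :: SEL]; D=∅⟩
t=6: ⟨S=∅; E={w↦0}; C=[w]; D=[(∅, ∅, [(λp. ((λw. 6) 2)) :: AP :: SEL])]⟩
t=7: ⟨S=[0]; E={w↦0}; C=∅; D=[(∅, ∅, [(λp. ((λw. 6) 2)) :: AP :: SEL])]⟩
t=8: ⟨S=[0]; E=∅; C=[(λp. ((λw. 6) 2)) :: AP :: SEL]; D=∅⟩
t=9: ⟨S=[clo(λp. ((λw. 6) 2), ∅) :: 0]; E=∅; C=[AP :: SEL]; D=∅⟩
t=10: ⟨S=∅; E={p↦0}; C=[((λw. 6) 2)]; D=[(∅, ∅, [SEL])]⟩
t=11: ⟨S=∅; E={p↦0}; C=[2 :: (λw. 6) :: AP]; D=[(∅, ∅, [SEL])]⟩
t=12: ⟨S=[2]; E={p↦0}; C=[(λw. 6) :: AP]; D=[(∅, ∅, [SEL])]⟩
t=13: ⟨S=[clo(λw. 6, {p↦0}) :: 2]; E={p↦0}; C=[AP]; D=[(∅, ∅, [SEL])]⟩
t=14: ⟨S=∅; E={w↦2, p↦0}; C=[6]; D=[(∅, {p↦0}, ∅) :: (∅, ∅, [SEL])]⟩
t=15: ⟨S=[6]; E={w↦2, p↦0}; C=∅; D=[(∅, {p↦0}, ∅) :: (∅, ∅, [SEL])]⟩
t=16: ⟨S=[6]; E={p↦0}; C=∅; D=[(∅, ∅, [SEL])]⟩
t=17: ⟨S=[6]; E=∅; C=[SEL]; D=∅⟩
t=18: ⟨S=∅; E=∅; C=[6]; D=∅⟩
t=19: ⟨S=[6]; E=∅; C=∅; D=∅⟩
→ final value 6

Answer: 6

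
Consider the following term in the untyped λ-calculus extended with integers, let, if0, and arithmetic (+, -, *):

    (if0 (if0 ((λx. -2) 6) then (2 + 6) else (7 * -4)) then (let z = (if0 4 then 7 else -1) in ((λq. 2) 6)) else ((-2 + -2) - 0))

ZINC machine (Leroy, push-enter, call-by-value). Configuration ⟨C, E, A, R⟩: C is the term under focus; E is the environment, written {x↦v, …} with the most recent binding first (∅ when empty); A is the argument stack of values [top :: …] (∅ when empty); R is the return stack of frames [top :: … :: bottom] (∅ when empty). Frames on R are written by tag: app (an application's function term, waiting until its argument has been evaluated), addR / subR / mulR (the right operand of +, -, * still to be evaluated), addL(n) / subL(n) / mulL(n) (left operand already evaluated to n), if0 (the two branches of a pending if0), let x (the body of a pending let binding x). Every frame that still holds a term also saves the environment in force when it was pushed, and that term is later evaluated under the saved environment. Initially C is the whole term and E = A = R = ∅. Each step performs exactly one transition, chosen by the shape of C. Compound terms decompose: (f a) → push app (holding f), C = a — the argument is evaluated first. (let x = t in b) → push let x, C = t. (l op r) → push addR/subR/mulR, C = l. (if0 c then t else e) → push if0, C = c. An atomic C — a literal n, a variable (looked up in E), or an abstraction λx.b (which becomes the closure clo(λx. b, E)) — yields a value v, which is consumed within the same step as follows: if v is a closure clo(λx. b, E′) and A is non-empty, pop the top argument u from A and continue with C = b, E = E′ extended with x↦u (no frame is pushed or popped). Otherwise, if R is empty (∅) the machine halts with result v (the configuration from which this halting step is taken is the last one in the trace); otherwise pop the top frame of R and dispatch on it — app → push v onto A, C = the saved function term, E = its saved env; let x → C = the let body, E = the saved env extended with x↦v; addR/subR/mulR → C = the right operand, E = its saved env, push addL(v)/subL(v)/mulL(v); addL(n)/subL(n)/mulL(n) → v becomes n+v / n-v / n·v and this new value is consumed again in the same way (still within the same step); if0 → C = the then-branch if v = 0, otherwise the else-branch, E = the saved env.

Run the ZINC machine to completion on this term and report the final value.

Answer: -4

Derivation:
0. ⟨C=(if0 (if0 ((λx. -2) 6) then (2 + 6) else (7 * -4)) then (let z = (if0 4 then 7 else -1) in ((λq. 2) 6)) else ((-2 + -2) - 0)); E=∅; A=∅; R=∅⟩
1. ⟨C=(if0 ((λx. -2) 6) then (2 + 6) else (7 * -4)); E=∅; A=∅; R=[if0]⟩
2. ⟨C=((λx. -2) 6); E=∅; A=∅; R=[if0 :: if0]⟩
3. ⟨C=6; E=∅; A=∅; R=[app :: if0 :: if0]⟩
4. ⟨C=(λx. -2); E=∅; A=[6]; R=[if0 :: if0]⟩
5. ⟨C=-2; E={x↦6}; A=∅; R=[if0 :: if0]⟩
6. ⟨C=(7 * -4); E=∅; A=∅; R=[if0]⟩
7. ⟨C=7; E=∅; A=∅; R=[mulR :: if0]⟩
8. ⟨C=-4; E=∅; A=∅; R=[mulL(7) :: if0]⟩
9. ⟨C=((-2 + -2) - 0); E=∅; A=∅; R=∅⟩
10. ⟨C=(-2 + -2); E=∅; A=∅; R=[subR]⟩
11. ⟨C=-2; E=∅; A=∅; R=[addR :: subR]⟩
12. ⟨C=-2; E=∅; A=∅; R=[addL(-2) :: subR]⟩
13. ⟨C=0; E=∅; A=∅; R=[subL(-4)]⟩
→ final value -4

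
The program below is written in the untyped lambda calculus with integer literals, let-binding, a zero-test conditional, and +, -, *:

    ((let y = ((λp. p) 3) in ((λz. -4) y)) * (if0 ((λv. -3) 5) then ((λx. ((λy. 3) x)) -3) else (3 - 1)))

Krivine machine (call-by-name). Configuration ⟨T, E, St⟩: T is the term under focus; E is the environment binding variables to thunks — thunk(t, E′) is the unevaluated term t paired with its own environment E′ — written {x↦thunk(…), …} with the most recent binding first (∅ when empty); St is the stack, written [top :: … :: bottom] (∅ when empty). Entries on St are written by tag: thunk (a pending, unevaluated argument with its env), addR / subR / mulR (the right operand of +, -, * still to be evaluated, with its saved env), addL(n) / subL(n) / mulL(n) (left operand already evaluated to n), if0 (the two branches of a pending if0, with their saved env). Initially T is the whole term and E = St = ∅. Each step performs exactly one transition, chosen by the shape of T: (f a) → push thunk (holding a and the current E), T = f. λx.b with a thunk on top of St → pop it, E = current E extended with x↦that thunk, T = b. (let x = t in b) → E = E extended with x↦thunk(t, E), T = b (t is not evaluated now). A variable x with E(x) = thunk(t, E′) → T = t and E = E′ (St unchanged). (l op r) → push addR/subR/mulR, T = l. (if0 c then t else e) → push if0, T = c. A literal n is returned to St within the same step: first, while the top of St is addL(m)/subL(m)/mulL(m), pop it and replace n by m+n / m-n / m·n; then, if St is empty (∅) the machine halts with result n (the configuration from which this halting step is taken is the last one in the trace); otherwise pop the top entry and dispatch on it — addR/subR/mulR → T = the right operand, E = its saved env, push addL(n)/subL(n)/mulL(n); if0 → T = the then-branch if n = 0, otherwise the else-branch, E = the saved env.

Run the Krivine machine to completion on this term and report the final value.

Answer: -8

Derivation:
t=0: ⟨T=((let y = ((λp. p) 3) in ((λz. -4) y)) * (if0 ((λv. -3) 5) then ((λx. ((λy. 3) x)) -3) else (3 - 1))); E=∅; St=∅⟩
t=1: ⟨T=(let y = ((λp. p) 3) in ((λz. -4) y)); E=∅; St=[mulR]⟩
t=2: ⟨T=((λz. -4) y); E={y↦thunk(((λp. p) 3), ∅)}; St=[mulR]⟩
t=3: ⟨T=(λz. -4); E={y↦thunk(((λp. p) 3), ∅)}; St=[thunk :: mulR]⟩
t=4: ⟨T=-4; E={z↦thunk(y, {y↦thunk(((λp. p) 3), ∅)}), y↦thunk(((λp. p) 3), ∅)}; St=[mulR]⟩
t=5: ⟨T=(if0 ((λv. -3) 5) then ((λx. ((λy. 3) x)) -3) else (3 - 1)); E=∅; St=[mulL(-4)]⟩
t=6: ⟨T=((λv. -3) 5); E=∅; St=[if0 :: mulL(-4)]⟩
t=7: ⟨T=(λv. -3); E=∅; St=[thunk :: if0 :: mulL(-4)]⟩
t=8: ⟨T=-3; E={v↦thunk(5, ∅)}; St=[if0 :: mulL(-4)]⟩
t=9: ⟨T=(3 - 1); E=∅; St=[mulL(-4)]⟩
t=10: ⟨T=3; E=∅; St=[subR :: mulL(-4)]⟩
t=11: ⟨T=1; E=∅; St=[subL(3) :: mulL(-4)]⟩
→ final value -8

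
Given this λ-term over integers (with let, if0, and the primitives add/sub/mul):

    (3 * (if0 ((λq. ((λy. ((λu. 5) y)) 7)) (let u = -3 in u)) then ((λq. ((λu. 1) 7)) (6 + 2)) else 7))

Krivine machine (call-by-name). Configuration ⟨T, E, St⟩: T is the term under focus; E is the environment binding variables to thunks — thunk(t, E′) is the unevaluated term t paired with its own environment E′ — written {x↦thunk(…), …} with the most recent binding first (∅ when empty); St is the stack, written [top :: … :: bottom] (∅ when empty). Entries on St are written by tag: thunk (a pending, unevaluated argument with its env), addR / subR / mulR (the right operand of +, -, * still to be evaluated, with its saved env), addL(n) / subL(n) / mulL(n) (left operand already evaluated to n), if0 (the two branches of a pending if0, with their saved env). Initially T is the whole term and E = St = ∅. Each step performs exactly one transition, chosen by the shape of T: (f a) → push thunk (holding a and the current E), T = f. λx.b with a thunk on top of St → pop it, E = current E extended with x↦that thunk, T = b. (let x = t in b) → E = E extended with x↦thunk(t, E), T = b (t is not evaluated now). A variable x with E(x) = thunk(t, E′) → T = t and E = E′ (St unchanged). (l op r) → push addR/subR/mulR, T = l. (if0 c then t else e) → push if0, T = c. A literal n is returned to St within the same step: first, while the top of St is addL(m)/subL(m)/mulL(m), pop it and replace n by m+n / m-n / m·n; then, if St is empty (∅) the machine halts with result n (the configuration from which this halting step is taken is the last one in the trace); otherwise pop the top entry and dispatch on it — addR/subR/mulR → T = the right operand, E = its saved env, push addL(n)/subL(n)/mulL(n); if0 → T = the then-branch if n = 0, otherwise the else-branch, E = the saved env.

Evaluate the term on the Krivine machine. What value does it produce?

Answer: 21

Derivation:
t=0: [T=(3 * (if0 ((λq. ((λy. ((λu. 5) y)) 7)) (let u = -3 in u)) then ((λq. ((λu. 1) 7)) (6 + 2)) else 7)) | E=∅ | St=∅]
t=1: [T=3 | E=∅ | St=[mulR]]
t=2: [T=(if0 ((λq. ((λy. ((λu. 5) y)) 7)) (let u = -3 in u)) then ((λq. ((λu. 1) 7)) (6 + 2)) else 7) | E=∅ | St=[mulL(3)]]
t=3: [T=((λq. ((λy. ((λu. 5) y)) 7)) (let u = -3 in u)) | E=∅ | St=[if0 :: mulL(3)]]
t=4: [T=(λq. ((λy. ((λu. 5) y)) 7)) | E=∅ | St=[thunk :: if0 :: mulL(3)]]
t=5: [T=((λy. ((λu. 5) y)) 7) | E={q↦thunk((let u = -3 in u), ∅)} | St=[if0 :: mulL(3)]]
t=6: [T=(λy. ((λu. 5) y)) | E={q↦thunk((let u = -3 in u), ∅)} | St=[thunk :: if0 :: mulL(3)]]
t=7: [T=((λu. 5) y) | E={y↦thunk(7, {q↦thunk((let u = -3 in u), ∅)}), q↦thunk((let u = -3 in u), ∅)} | St=[if0 :: mulL(3)]]
t=8: [T=(λu. 5) | E={y↦thunk(7, {q↦thunk((let u = -3 in u), ∅)}), q↦thunk((let u = -3 in u), ∅)} | St=[thunk :: if0 :: mulL(3)]]
t=9: [T=5 | E={u↦thunk(y, {y↦thunk(7, {q↦thunk((let u = -3 in u), ∅)}), q↦thunk((let u = -3 in u), ∅)}), y↦thunk(7, {q↦thunk((let u = -3 in u), ∅)}), q↦thunk((let u = -3 in u), ∅)} | St=[if0 :: mulL(3)]]
t=10: [T=7 | E=∅ | St=[mulL(3)]]
→ final value 21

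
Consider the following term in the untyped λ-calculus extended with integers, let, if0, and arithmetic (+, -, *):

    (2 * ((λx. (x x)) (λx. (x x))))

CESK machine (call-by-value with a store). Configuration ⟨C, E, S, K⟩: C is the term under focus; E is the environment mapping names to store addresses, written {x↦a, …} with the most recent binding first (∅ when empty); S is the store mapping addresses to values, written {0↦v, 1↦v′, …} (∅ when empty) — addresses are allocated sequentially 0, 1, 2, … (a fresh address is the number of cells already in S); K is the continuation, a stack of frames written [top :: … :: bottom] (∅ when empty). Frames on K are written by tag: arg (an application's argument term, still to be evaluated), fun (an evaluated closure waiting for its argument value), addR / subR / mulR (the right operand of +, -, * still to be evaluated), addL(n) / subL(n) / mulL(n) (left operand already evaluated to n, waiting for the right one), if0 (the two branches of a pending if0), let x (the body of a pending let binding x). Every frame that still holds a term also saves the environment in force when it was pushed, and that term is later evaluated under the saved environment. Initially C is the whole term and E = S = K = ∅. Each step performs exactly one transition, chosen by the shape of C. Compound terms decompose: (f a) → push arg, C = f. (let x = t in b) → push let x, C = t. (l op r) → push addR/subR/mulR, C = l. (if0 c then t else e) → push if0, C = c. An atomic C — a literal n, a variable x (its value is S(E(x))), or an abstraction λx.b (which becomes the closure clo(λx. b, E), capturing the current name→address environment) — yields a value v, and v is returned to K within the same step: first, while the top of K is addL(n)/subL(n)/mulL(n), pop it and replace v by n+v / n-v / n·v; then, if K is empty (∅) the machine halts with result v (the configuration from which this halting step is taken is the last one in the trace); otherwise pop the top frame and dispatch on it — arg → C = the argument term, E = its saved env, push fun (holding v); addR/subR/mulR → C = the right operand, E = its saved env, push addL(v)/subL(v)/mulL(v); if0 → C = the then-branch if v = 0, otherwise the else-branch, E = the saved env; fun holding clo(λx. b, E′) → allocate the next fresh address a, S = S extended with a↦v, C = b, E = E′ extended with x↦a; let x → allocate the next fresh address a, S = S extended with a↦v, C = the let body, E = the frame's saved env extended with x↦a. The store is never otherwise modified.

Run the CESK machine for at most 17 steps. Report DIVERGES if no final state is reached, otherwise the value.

t=0: ⟨C=(2 * ((λx. (x x)) (λx. (x x)))); E=∅; S=∅; K=∅⟩
t=1: ⟨C=2; E=∅; S=∅; K=[mulR]⟩
t=2: ⟨C=((λx. (x x)) (λx. (x x))); E=∅; S=∅; K=[mulL(2)]⟩
t=3: ⟨C=(λx. (x x)); E=∅; S=∅; K=[arg :: mulL(2)]⟩
t=4: ⟨C=(λx. (x x)); E=∅; S=∅; K=[fun :: mulL(2)]⟩
t=5: ⟨C=(x x); E={x↦0}; S={0↦clo(λx. (x x), ∅)}; K=[mulL(2)]⟩
t=6: ⟨C=x; E={x↦0}; S={0↦clo(λx. (x x), ∅)}; K=[arg :: mulL(2)]⟩
t=7: ⟨C=x; E={x↦0}; S={0↦clo(λx. (x x), ∅)}; K=[fun :: mulL(2)]⟩
t=8: ⟨C=(x x); E={x↦1}; S={0↦clo(λx. (x x), ∅), 1↦clo(λx. (x x), ∅)}; K=[mulL(2)]⟩
t=9: ⟨C=x; E={x↦1}; S={0↦clo(λx. (x x), ∅), 1↦clo(λx. (x x), ∅)}; K=[arg :: mulL(2)]⟩
t=10: ⟨C=x; E={x↦1}; S={0↦clo(λx. (x x), ∅), 1↦clo(λx. (x x), ∅)}; K=[fun :: mulL(2)]⟩
t=11: ⟨C=(x x); E={x↦2}; S={0↦clo(λx. (x x), ∅), 1↦clo(λx. (x x), ∅), 2↦clo(λx. (x x), ∅)}; K=[mulL(2)]⟩
t=12: ⟨C=x; E={x↦2}; S={0↦clo(λx. (x x), ∅), 1↦clo(λx. (x x), ∅), 2↦clo(λx. (x x), ∅)}; K=[arg :: mulL(2)]⟩
t=13: ⟨C=x; E={x↦2}; S={0↦clo(λx. (x x), ∅), 1↦clo(λx. (x x), ∅), 2↦clo(λx. (x x), ∅)}; K=[fun :: mulL(2)]⟩
t=14: ⟨C=(x x); E={x↦3}; S={0↦clo(λx. (x x), ∅), 1↦clo(λx. (x x), ∅), 2↦clo(λx. (x x), ∅), 3↦clo(λx. (x x), ∅)}; K=[mulL(2)]⟩
t=15: ⟨C=x; E={x↦3}; S={0↦clo(λx. (x x), ∅), 1↦clo(λx. (x x), ∅), 2↦clo(λx. (x x), ∅), 3↦clo(λx. (x x), ∅)}; K=[arg :: mulL(2)]⟩
t=16: ⟨C=x; E={x↦3}; S={0↦clo(λx. (x x), ∅), 1↦clo(λx. (x x), ∅), 2↦clo(λx. (x x), ∅), 3↦clo(λx. (x x), ∅)}; K=[fun :: mulL(2)]⟩
t=17: ⟨C=(x x); E={x↦4}; S={0↦clo(λx. (x x), ∅), 1↦clo(λx. (x x), ∅), 2↦clo(λx. (x x), ∅), 3↦clo(λx. (x x), ∅), 4↦clo(λx. (x x), ∅)}; K=[mulL(2)]⟩
→ 17 transitions taken and the configuration is still not final: no result within 17 steps

Answer: DIVERGES (no final state within 17 steps)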